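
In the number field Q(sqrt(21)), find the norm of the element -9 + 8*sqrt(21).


N(a + b*sqrt(d)) = a^2 - d*b^2
= (-9)^2 - (21)*(8)^2
= 81 - 1344
= -1263

-1263


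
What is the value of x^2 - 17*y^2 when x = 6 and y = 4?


x^2 - d*y^2
= 6^2 - 17*4^2
= 36 - 272
= -236

-236


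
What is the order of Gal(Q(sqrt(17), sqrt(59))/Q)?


The 2 square roots of distinct primes are multiplicatively independent over Q,
so [K:Q] = 2^2 and Gal(K/Q) is isomorphic to (Z/2Z)^2.
|Gal| = 2^2 = 4

4


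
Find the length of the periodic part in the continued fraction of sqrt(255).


Run the CF algorithm for sqrt(255).
a_0 = floor(sqrt(255)) = 15; set m_0=0, q_0=1.
Recurrence: m' = q*a - m,  q' = (d - m'^2)/q,  a' = floor((a_0 + m')/q').
  step 1: m=15, q=30, a=1
  step 2: m=15, q=1, a=30
a_2 = 2*a_0 = 30, so the period closes here.
sqrt(255) = [15; 1, 30]
Period length = 2

2


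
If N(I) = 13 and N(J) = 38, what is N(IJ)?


N(IJ) = N(I) * N(J)
= 13 * 38
= 494

494


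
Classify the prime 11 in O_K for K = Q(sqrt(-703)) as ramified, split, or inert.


K = Q(sqrt(-703)). Since d mod 4 = 1, disc(K) = -703.
Check p | disc: -703 mod 11 = 1.
p does not divide disc. Compute Legendre symbol (d/p):
1^((11-1)/2) mod 11 = 1
(d/p) = 1, so p splits: (p) = P*P' with e=1, f=1, g=2.
Therefore p is split.

split


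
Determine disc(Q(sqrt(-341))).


For K = Q(sqrt(d)) with d squarefree: disc(K) = d if d = 1 mod 4, and disc(K) = 4d if d = 2 or 3 mod 4.
Here d = -341, and d mod 4 = 3.
d = 3 mod 4, not 1 (O_K = Z[sqrt(d)]), so disc(K) = 4d = 4 * (-341) = -1364

-1364


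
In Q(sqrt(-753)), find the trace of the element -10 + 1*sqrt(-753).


Tr(a + b*sqrt(d)) = (a + b*sqrt(d)) + (a - b*sqrt(d)) = 2a
= 2 * (-10)
= -20

-20


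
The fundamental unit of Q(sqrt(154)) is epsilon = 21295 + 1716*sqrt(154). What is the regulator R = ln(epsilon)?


epsilon = 21295 + 1716*sqrt(154)
= 42590.0000
R = ln(42590.0000)
= 10.6594

10.6594


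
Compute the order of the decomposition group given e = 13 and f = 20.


|D_P| = e * f
= 13 * 20
= 260

260


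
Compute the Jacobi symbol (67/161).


Compute (67/161) via quadratic reciprocity:
  reciprocity: (67/161) -> +(161/67)
  reduce: (27/67)
  reciprocity: (27/67) -> -(67/27)
  reduce: (13/27)
  reciprocity: (13/27) -> +(27/13)
  reduce: (1/13)
  (1/13) = 1
Product of signs = -1

-1


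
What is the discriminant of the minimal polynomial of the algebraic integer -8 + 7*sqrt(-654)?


The element -8 + 7*sqrt(-654) has minimal polynomial:
x^2 + 16*x + 32110
Discriminant = (16)^2 - 4*(32110)
= 256 - 128440
= -128184

-128184


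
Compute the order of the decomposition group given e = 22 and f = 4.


|D_P| = e * f
= 22 * 4
= 88

88


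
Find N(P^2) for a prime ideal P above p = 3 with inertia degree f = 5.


N(P^a) = p^(a*f)
= 3^(2*5)
= 3^10
= 59049

59049


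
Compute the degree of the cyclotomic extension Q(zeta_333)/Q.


The degree equals Euler's totient phi(333).
333 = 3^2 * 37
phi(333) = 216

216


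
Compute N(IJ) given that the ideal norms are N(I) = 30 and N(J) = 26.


N(IJ) = N(I) * N(J)
= 30 * 26
= 780

780


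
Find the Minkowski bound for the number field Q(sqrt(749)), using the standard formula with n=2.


d = 749, d mod 4 = 1, so disc(K) = d = 749; |disc(K)| = 749
Real quadratic field, so n = 2, s = r2 = 0, r1 = 2
M = (n!/n^n) * (4/pi)^s * sqrt(|disc(K)|) = (2!/2^2) * (4/pi)^0 * sqrt(749)
= 0.5 * 1.000000 * 27.367864
= 13.6839

13.6839


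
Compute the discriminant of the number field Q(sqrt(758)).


For K = Q(sqrt(d)) with d squarefree: disc(K) = d if d = 1 mod 4, and disc(K) = 4d if d = 2 or 3 mod 4.
Here d = 758, and d mod 4 = 2.
d = 2 mod 4, not 1 (O_K = Z[sqrt(d)]), so disc(K) = 4d = 4 * (758) = 3032

3032


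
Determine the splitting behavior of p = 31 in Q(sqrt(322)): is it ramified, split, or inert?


K = Q(sqrt(322)). Since d mod 4 = 2, disc(K) = 1288.
Check p | disc: 1288 mod 31 = 17.
p does not divide disc. Compute Legendre symbol (d/p):
12^((31-1)/2) mod 31 = -1
(d/p) = -1, so p is inert: (p) stays prime with e=1, f=2, g=1.
Therefore p is inert.

inert


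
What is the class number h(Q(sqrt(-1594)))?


K = Q(sqrt(-1594)). d mod 4 = 2, so D = disc(K) = 4d = -6376
h(K) equals the number of primitive reduced positive-definite forms (a, b, c) = a*x^2 + b*x*y + c*y^2 with b^2 - 4ac = D,
where reduced means |b| <= a <= c, with b >= 0 whenever |b| = a or a = c, and primitive means gcd(a, b, c) = 1.
Reduced forces 3a^2 <= |D| = 6376, so 1 <= a <= 46; b must have the parity of D, and c = (b^2 - D)/(4a) must be an integer >= a.
Enumerate a = 1..46, b in [-a, a]:
  a=1: (1, 0, 1594)  [1]
  a=2: (2, 0, 797)  [1]
  a=3..4: none
  a=5: (5, -2, 319), (5, 2, 319)  [2]
  a=6: none
  a=7: (7, -6, 229), (7, 6, 229)  [2]
  a=8..9: none
  a=10: (10, -8, 161), (10, 8, 161)  [2]
  a=11: (11, -2, 145), (11, 2, 145)  [2]
  a=12..13: none
  a=14: (14, -8, 115), (14, 8, 115)  [2]
  a=15..16: none
  a=17: (17, -4, 94), (17, 4, 94)  [2]
  a=18..21: none
  a=22: (22, -20, 77), (22, 20, 77)  [2]
  a=23: (23, -8, 70), (23, 8, 70)  [2]
  a=24: none
  a=25: (25, -18, 67), (25, 18, 67)  [2]
  a=26..28: none
  a=29: (29, -2, 55), (29, 2, 55)  [2]
  a=30: none
  a=31: (31, -14, 53), (31, 14, 53)  [2]
  a=32..33: none
  a=34: (34, -4, 47), (34, 4, 47)  [2]
  a=35: (35, -22, 49), (35, -8, 46), (35, 8, 46), (35, 22, 49)  [4]
  a=36: none
  a=37: (37, -32, 50), (37, 32, 50)  [2]
  a=38..40: none
  a=41: (41, -26, 43), (41, 26, 43)  [2]
  a=42..46: none
Total reduced forms: 1 + 1 + 2 + 2 + 2 + 2 + 2 + 2 + 2 + 2 + 2 + 2 + 2 + 2 + 4 + 2 + 2 = 34
h = 34

34


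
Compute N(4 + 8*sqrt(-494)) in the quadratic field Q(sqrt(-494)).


N(a + b*sqrt(d)) = a^2 - d*b^2
= (4)^2 - (-494)*(8)^2
= 16 + 31616
= 31632

31632


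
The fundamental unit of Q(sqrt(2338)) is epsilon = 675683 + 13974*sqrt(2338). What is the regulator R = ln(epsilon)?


epsilon = 675683 + 13974*sqrt(2338)
= 1.3514e+06
R = ln(1.3514e+06)
= 14.1166

14.1166


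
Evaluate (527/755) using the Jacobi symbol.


Compute (527/755) via quadratic reciprocity:
  reciprocity: (527/755) -> -(755/527)
  reduce: (228/527)
  pull out 2: (2/527) = +1  (since 527 mod 8 = 7)
  pull out 2: (2/527) = +1  (since 527 mod 8 = 7)
  reciprocity: (57/527) -> +(527/57)
  reduce: (14/57)
  pull out 2: (2/57) = +1  (since 57 mod 8 = 1)
  reciprocity: (7/57) -> +(57/7)
  reduce: (1/7)
  (1/7) = 1
Product of signs = -1

-1


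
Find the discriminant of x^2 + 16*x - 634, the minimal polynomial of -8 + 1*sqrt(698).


The element -8 + 1*sqrt(698) has minimal polynomial:
x^2 + 16*x - 634
Discriminant = (16)^2 - 4*(-634)
= 256 + 2536
= 2792

2792


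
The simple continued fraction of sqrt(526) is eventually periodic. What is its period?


Run the CF algorithm for sqrt(526).
a_0 = floor(sqrt(526)) = 22; set m_0=0, q_0=1.
Recurrence: m' = q*a - m,  q' = (d - m'^2)/q,  a' = floor((a_0 + m')/q').
  step 1: m=22, q=42, a=1
  step 2: m=20, q=3, a=14
  step 3: m=22, q=14, a=3
  step 4: m=20, q=9, a=4
  step 5: m=16, q=30, a=1
  step 6: m=14, q=11, a=3
  step 7: m=19, q=15, a=2
  step 8: m=11, q=27, a=1
  step 9: m=16, q=10, a=3
  step 10: m=14, q=33, a=1
  step 11: m=19, q=5, a=8
  step 12: m=21, q=17, a=2
  step 13: m=13, q=21, a=1
  step 14: m=8, q=22, a=1
  step 15: m=14, q=15, a=2
  step 16: m=16, q=18, a=2
  step 17: m=20, q=7, a=6
  step 18: m=22, q=6, a=7
  step 19: m=20, q=21, a=2
  step 20: m=22, q=2, a=22
  step 21: m=22, q=21, a=2
  step 22: m=20, q=6, a=7
  step 23: m=22, q=7, a=6
  step 24: m=20, q=18, a=2
  step 25: m=16, q=15, a=2
  step 26: m=14, q=22, a=1
  step 27: m=8, q=21, a=1
  step 28: m=13, q=17, a=2
  step 29: m=21, q=5, a=8
  step 30: m=19, q=33, a=1
  step 31: m=14, q=10, a=3
  step 32: m=16, q=27, a=1
  step 33: m=11, q=15, a=2
  step 34: m=19, q=11, a=3
  step 35: m=14, q=30, a=1
  step 36: m=16, q=9, a=4
  step 37: m=20, q=14, a=3
  step 38: m=22, q=3, a=14
  step 39: m=20, q=42, a=1
  step 40: m=22, q=1, a=44
a_40 = 2*a_0 = 44, so the period closes here.
sqrt(526) = [22; 1, 14, 3, 4, 1, 3, 2, 1, 3, 1, 8, 2, 1, 1, 2, 2, 6, 7, 2, 22, 2, 7, 6, 2, 2, 1, 1, 2, 8, 1, 3, 1, 2, 3, 1, 4, 3, 14, 1, 44]
Period length = 40

40


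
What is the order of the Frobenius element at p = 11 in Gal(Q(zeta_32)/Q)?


The Frobenius at p in Gal(Q(zeta_n)/Q) = (Z/nZ)* is the class of p, so its order is ord_32(11), the smallest k >= 1 with 11^k = 1 mod 32.
n = 32 = 2^5, phi(32) = 16; the order divides phi(n).
Divisors of 16: 1, 2, 4, 8, 16
Repeated squaring mod 32: 11^1 = 11, 11^2 = 25, 11^4 = 17, 11^8 = 1, 11^16 = 1
Test divisors in increasing order:
  k=1: 11^1 = 11 mod 32
  k=2: 11^2 = 25 mod 32
  k=4: 11^4 = 17 mod 32
  k=8: 11^8 = 1 mod 32  <- first divisor giving 1
Order = 8

8


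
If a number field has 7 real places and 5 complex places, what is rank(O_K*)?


By Dirichlet's unit theorem:
rank = r1 + r2 - 1
= 7 + 5 - 1
= 11

11


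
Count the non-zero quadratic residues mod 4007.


For prime p, the number of non-zero quadratic residues is (p-1)/2.
= (4007-1)/2
= 2003

2003


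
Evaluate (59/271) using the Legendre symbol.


p = 271 is prime, so compute (59/271) with the reciprocity algorithm (Jacobi-symbol steps: pull out 2s via (2/n), flip via reciprocity, reduce):
  reciprocity: (59/271) -> -(271/59)
  reduce: (35/59)
  reciprocity: (35/59) -> -(59/35)
  reduce: (24/35)
  pull out 2: (2/35) = -1  (since 35 mod 8 = 3)
  pull out 2: (2/35) = -1  (since 35 mod 8 = 3)
  pull out 2: (2/35) = -1  (since 35 mod 8 = 3)
  reciprocity: (3/35) -> -(35/3)
  reduce: (2/3)
  pull out 2: (2/3) = -1  (since 3 mod 8 = 3)
  (1/3) = 1
Product of signs = -1
(59/271) = -1

-1


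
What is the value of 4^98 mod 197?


p = 197 is prime and the exponent is (p-1)/2 = 98, so by Euler's criterion 4^98 = (4/197) = +1 or -1 mod 197.
Compute by square-and-multiply:
  98 = 64 + 32 + 2 (binary 1100010)
  Repeated squaring mod 197: 4^1 = 4, 4^2 = 16, 4^4 = 59, 4^8 = 132, 4^16 = 88, 4^32 = 61, 4^64 = 175
  4^98 = 4^64 * 4^32 * 4^2 = 175 * 61 * 16 mod 197
    175 * 61 = 10675 = 37 mod 197
    37 * 16 = 592 = 1 mod 197
  4^98 = 1 mod 197
Result 1: 4 is a quadratic residue mod 197.
4^98 mod 197 = 1

1


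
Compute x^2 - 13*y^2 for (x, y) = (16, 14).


x^2 - d*y^2
= 16^2 - 13*14^2
= 256 - 2548
= -2292

-2292


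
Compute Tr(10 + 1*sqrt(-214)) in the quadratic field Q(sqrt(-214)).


Tr(a + b*sqrt(d)) = (a + b*sqrt(d)) + (a - b*sqrt(d)) = 2a
= 2 * (10)
= 20

20


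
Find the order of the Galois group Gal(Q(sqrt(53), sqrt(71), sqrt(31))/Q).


The 3 square roots of distinct primes are multiplicatively independent over Q,
so [K:Q] = 2^3 and Gal(K/Q) is isomorphic to (Z/2Z)^3.
|Gal| = 2^3 = 8

8


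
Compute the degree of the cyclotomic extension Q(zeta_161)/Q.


The degree equals Euler's totient phi(161).
161 = 7 * 23
phi(161) = 132

132


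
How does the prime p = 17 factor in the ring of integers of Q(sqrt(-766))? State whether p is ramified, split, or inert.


K = Q(sqrt(-766)). Since d mod 4 = 2, disc(K) = -3064.
Check p | disc: -3064 mod 17 = 13.
p does not divide disc. Compute Legendre symbol (d/p):
16^((17-1)/2) mod 17 = 1
(d/p) = 1, so p splits: (p) = P*P' with e=1, f=1, g=2.
Therefore p is split.

split


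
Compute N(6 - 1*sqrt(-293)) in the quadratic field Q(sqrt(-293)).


N(a + b*sqrt(d)) = a^2 - d*b^2
= (6)^2 - (-293)*(-1)^2
= 36 + 293
= 329

329


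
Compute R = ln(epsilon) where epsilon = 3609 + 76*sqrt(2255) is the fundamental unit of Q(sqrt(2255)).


epsilon = 3609 + 76*sqrt(2255)
= 7217.9999
R = ln(7217.9999)
= 8.8843

8.8843


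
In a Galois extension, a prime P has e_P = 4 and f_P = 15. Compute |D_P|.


|D_P| = e * f
= 4 * 15
= 60

60


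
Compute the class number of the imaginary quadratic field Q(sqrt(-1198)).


K = Q(sqrt(-1198)). d mod 4 = 2, so D = disc(K) = 4d = -4792
h(K) equals the number of primitive reduced positive-definite forms (a, b, c) = a*x^2 + b*x*y + c*y^2 with b^2 - 4ac = D,
where reduced means |b| <= a <= c, with b >= 0 whenever |b| = a or a = c, and primitive means gcd(a, b, c) = 1.
Reduced forces 3a^2 <= |D| = 4792, so 1 <= a <= 39; b must have the parity of D, and c = (b^2 - D)/(4a) must be an integer >= a.
Enumerate a = 1..39, b in [-a, a]:
  a=1: (1, 0, 1198)  [1]
  a=2: (2, 0, 599)  [1]
  a=3..10: none
  a=11: (11, -2, 109), (11, 2, 109)  [2]
  a=12..16: none
  a=17: (17, -6, 71), (17, 6, 71)  [2]
  a=18..21: none
  a=22: (22, -20, 59), (22, 20, 59)  [2]
  a=23..28: none
  a=29: (29, -14, 43), (29, 14, 43)  [2]
  a=30..33: none
  a=34: (34, -28, 41), (34, 28, 41)  [2]
  a=35..39: none
Total reduced forms: 1 + 1 + 2 + 2 + 2 + 2 + 2 = 12
h = 12

12


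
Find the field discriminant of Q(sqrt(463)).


For K = Q(sqrt(d)) with d squarefree: disc(K) = d if d = 1 mod 4, and disc(K) = 4d if d = 2 or 3 mod 4.
Here d = 463, and d mod 4 = 3.
d = 3 mod 4, not 1 (O_K = Z[sqrt(d)]), so disc(K) = 4d = 4 * (463) = 1852

1852


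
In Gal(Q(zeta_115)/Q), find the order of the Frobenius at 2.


The Frobenius at p in Gal(Q(zeta_n)/Q) = (Z/nZ)* is the class of p, so its order is ord_115(2), the smallest k >= 1 with 2^k = 1 mod 115.
n = 115 = 5 * 23, phi(115) = 88; the order divides phi(n).
Divisors of 88: 1, 2, 4, 8, 11, 22, 44, 88
Repeated squaring mod 115: 2^1 = 2, 2^2 = 4, 2^4 = 16, 2^8 = 26, 2^16 = 101, 2^32 = 81, 2^64 = 6
Test divisors in increasing order:
  k=1: 2^1 = 2 mod 115
  k=2: 2^2 = 4 mod 115
  k=4: 2^4 = 16 mod 115
  k=8: 2^8 = 26 mod 115
  k=11: 2^11 = 26 * 4 * 2 = 93 mod 115
  k=22: 2^22 = 101 * 16 * 4 = 24 mod 115
  k=44: 2^44 = 81 * 26 * 16 = 1 mod 115  <- first divisor giving 1
Order = 44

44


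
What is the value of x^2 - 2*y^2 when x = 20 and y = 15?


x^2 - d*y^2
= 20^2 - 2*15^2
= 400 - 450
= -50

-50


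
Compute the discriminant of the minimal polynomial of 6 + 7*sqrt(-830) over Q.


The element 6 + 7*sqrt(-830) has minimal polynomial:
x^2 - 12*x + 40706
Discriminant = (-12)^2 - 4*(40706)
= 144 - 162824
= -162680

-162680


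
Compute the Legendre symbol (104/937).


p = 937 is prime, so compute (104/937) with the reciprocity algorithm (Jacobi-symbol steps: pull out 2s via (2/n), flip via reciprocity, reduce):
  pull out 2: (2/937) = +1  (since 937 mod 8 = 1)
  pull out 2: (2/937) = +1  (since 937 mod 8 = 1)
  pull out 2: (2/937) = +1  (since 937 mod 8 = 1)
  reciprocity: (13/937) -> +(937/13)
  reduce: (1/13)
  (1/13) = 1
Product of signs = 1
(104/937) = 1

1


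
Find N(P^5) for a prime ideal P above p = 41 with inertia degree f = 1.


N(P^a) = p^(a*f)
= 41^(5*1)
= 41^5
= 115856201

115856201


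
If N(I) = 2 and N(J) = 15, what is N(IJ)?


N(IJ) = N(I) * N(J)
= 2 * 15
= 30

30


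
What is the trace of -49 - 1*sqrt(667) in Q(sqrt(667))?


Tr(a + b*sqrt(d)) = (a + b*sqrt(d)) + (a - b*sqrt(d)) = 2a
= 2 * (-49)
= -98

-98


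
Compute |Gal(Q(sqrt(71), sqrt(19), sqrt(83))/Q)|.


The 3 square roots of distinct primes are multiplicatively independent over Q,
so [K:Q] = 2^3 and Gal(K/Q) is isomorphic to (Z/2Z)^3.
|Gal| = 2^3 = 8

8


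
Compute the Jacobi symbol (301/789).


Compute (301/789) via quadratic reciprocity:
  reciprocity: (301/789) -> +(789/301)
  reduce: (187/301)
  reciprocity: (187/301) -> +(301/187)
  reduce: (114/187)
  pull out 2: (2/187) = -1  (since 187 mod 8 = 3)
  reciprocity: (57/187) -> +(187/57)
  reduce: (16/57)
  pull out 2: (2/57) = +1  (since 57 mod 8 = 1)
  pull out 2: (2/57) = +1  (since 57 mod 8 = 1)
  pull out 2: (2/57) = +1  (since 57 mod 8 = 1)
  pull out 2: (2/57) = +1  (since 57 mod 8 = 1)
  (1/57) = 1
Product of signs = -1

-1


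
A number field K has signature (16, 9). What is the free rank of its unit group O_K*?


By Dirichlet's unit theorem:
rank = r1 + r2 - 1
= 16 + 9 - 1
= 24

24


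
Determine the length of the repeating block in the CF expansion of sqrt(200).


Run the CF algorithm for sqrt(200).
a_0 = floor(sqrt(200)) = 14; set m_0=0, q_0=1.
Recurrence: m' = q*a - m,  q' = (d - m'^2)/q,  a' = floor((a_0 + m')/q').
  step 1: m=14, q=4, a=7
  step 2: m=14, q=1, a=28
a_2 = 2*a_0 = 28, so the period closes here.
sqrt(200) = [14; 7, 28]
Period length = 2

2


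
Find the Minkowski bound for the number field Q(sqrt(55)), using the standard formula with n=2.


d = 55, d mod 4 = 3, so disc(K) = 4d = 220; |disc(K)| = 220
Real quadratic field, so n = 2, s = r2 = 0, r1 = 2
M = (n!/n^n) * (4/pi)^s * sqrt(|disc(K)|) = (2!/2^2) * (4/pi)^0 * sqrt(220)
= 0.5 * 1.000000 * 14.832397
= 7.4162

7.4162


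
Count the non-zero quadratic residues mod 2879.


For prime p, the number of non-zero quadratic residues is (p-1)/2.
= (2879-1)/2
= 1439

1439


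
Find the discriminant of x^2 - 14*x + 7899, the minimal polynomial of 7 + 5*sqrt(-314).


The element 7 + 5*sqrt(-314) has minimal polynomial:
x^2 - 14*x + 7899
Discriminant = (-14)^2 - 4*(7899)
= 196 - 31596
= -31400

-31400


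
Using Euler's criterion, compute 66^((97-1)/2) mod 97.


p = 97 is prime and the exponent is (p-1)/2 = 48, so by Euler's criterion 66^48 = (66/97) = +1 or -1 mod 97.
Compute by square-and-multiply:
  48 = 32 + 16 (binary 110000)
  Repeated squaring mod 97: 66^1 = 66, 66^2 = 88, 66^4 = 81, 66^8 = 62, 66^16 = 61, 66^32 = 35
  66^48 = 66^32 * 66^16 = 35 * 61 mod 97
    35 * 61 = 2135 = 1 mod 97
  66^48 = 1 mod 97
Result 1: 66 is a quadratic residue mod 97.
66^48 mod 97 = 1

1


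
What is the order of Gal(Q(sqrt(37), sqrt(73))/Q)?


The 2 square roots of distinct primes are multiplicatively independent over Q,
so [K:Q] = 2^2 and Gal(K/Q) is isomorphic to (Z/2Z)^2.
|Gal| = 2^2 = 4

4


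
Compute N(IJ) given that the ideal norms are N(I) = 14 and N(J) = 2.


N(IJ) = N(I) * N(J)
= 14 * 2
= 28

28


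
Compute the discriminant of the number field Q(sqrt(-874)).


For K = Q(sqrt(d)) with d squarefree: disc(K) = d if d = 1 mod 4, and disc(K) = 4d if d = 2 or 3 mod 4.
Here d = -874, and d mod 4 = 2.
d = 2 mod 4, not 1 (O_K = Z[sqrt(d)]), so disc(K) = 4d = 4 * (-874) = -3496

-3496


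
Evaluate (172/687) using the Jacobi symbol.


Compute (172/687) via quadratic reciprocity:
  pull out 2: (2/687) = +1  (since 687 mod 8 = 7)
  pull out 2: (2/687) = +1  (since 687 mod 8 = 7)
  reciprocity: (43/687) -> -(687/43)
  reduce: (42/43)
  pull out 2: (2/43) = -1  (since 43 mod 8 = 3)
  reciprocity: (21/43) -> +(43/21)
  reduce: (1/21)
  (1/21) = 1
Product of signs = 1

1


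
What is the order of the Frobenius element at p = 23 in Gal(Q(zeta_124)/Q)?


The Frobenius at p in Gal(Q(zeta_n)/Q) = (Z/nZ)* is the class of p, so its order is ord_124(23), the smallest k >= 1 with 23^k = 1 mod 124.
n = 124 = 2^2 * 31, phi(124) = 60; the order divides phi(n).
Divisors of 60: 1, 2, 3, 4, 5, 6, 10, 12, 15, 20, 30, 60
Repeated squaring mod 124: 23^1 = 23, 23^2 = 33, 23^4 = 97, 23^8 = 109, 23^16 = 101, 23^32 = 33
Test divisors in increasing order:
  k=1: 23^1 = 23 mod 124
  k=2: 23^2 = 33 mod 124
  k=3: 23^3 = 33 * 23 = 15 mod 124
  k=4: 23^4 = 97 mod 124
  k=5: 23^5 = 97 * 23 = 123 mod 124
  k=6: 23^6 = 97 * 33 = 101 mod 124
  k=10: 23^10 = 109 * 33 = 1 mod 124  <- first divisor giving 1
Order = 10

10


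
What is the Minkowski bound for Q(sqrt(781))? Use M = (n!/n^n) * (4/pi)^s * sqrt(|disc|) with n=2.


d = 781, d mod 4 = 1, so disc(K) = d = 781; |disc(K)| = 781
Real quadratic field, so n = 2, s = r2 = 0, r1 = 2
M = (n!/n^n) * (4/pi)^s * sqrt(|disc(K)|) = (2!/2^2) * (4/pi)^0 * sqrt(781)
= 0.5 * 1.000000 * 27.946377
= 13.9732

13.9732


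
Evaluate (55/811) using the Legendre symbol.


p = 811 is prime, so compute (55/811) with the reciprocity algorithm (Jacobi-symbol steps: pull out 2s via (2/n), flip via reciprocity, reduce):
  reciprocity: (55/811) -> -(811/55)
  reduce: (41/55)
  reciprocity: (41/55) -> +(55/41)
  reduce: (14/41)
  pull out 2: (2/41) = +1  (since 41 mod 8 = 1)
  reciprocity: (7/41) -> +(41/7)
  reduce: (6/7)
  pull out 2: (2/7) = +1  (since 7 mod 8 = 7)
  reciprocity: (3/7) -> -(7/3)
  reduce: (1/3)
  (1/3) = 1
Product of signs = 1
(55/811) = 1

1


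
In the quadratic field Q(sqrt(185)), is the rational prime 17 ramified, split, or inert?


K = Q(sqrt(185)). Since d mod 4 = 1, disc(K) = 185.
Check p | disc: 185 mod 17 = 15.
p does not divide disc. Compute Legendre symbol (d/p):
15^((17-1)/2) mod 17 = 1
(d/p) = 1, so p splits: (p) = P*P' with e=1, f=1, g=2.
Therefore p is split.

split


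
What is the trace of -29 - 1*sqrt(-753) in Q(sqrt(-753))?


Tr(a + b*sqrt(d)) = (a + b*sqrt(d)) + (a - b*sqrt(d)) = 2a
= 2 * (-29)
= -58

-58


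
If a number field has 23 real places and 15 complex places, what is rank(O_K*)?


By Dirichlet's unit theorem:
rank = r1 + r2 - 1
= 23 + 15 - 1
= 37

37


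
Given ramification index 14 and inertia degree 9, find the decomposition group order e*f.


|D_P| = e * f
= 14 * 9
= 126

126


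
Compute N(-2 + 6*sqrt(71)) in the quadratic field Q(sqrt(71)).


N(a + b*sqrt(d)) = a^2 - d*b^2
= (-2)^2 - (71)*(6)^2
= 4 - 2556
= -2552

-2552


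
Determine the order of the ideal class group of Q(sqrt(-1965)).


K = Q(sqrt(-1965)). d mod 4 = 3, so D = disc(K) = 4d = -7860
h(K) equals the number of primitive reduced positive-definite forms (a, b, c) = a*x^2 + b*x*y + c*y^2 with b^2 - 4ac = D,
where reduced means |b| <= a <= c, with b >= 0 whenever |b| = a or a = c, and primitive means gcd(a, b, c) = 1.
Reduced forces 3a^2 <= |D| = 7860, so 1 <= a <= 51; b must have the parity of D, and c = (b^2 - D)/(4a) must be an integer >= a.
Enumerate a = 1..51, b in [-a, a]:
  a=1: (1, 0, 1965)  [1]
  a=2: (2, 2, 983)  [1]
  a=3: (3, 0, 655)  [1]
  a=4: none
  a=5: (5, 0, 393)  [1]
  a=6: (6, 6, 329)  [1]
  a=7: (7, -6, 282), (7, 6, 282)  [2]
  a=8..9: none
  a=10: (10, 10, 199)  [1]
  a=11: (11, -4, 179), (11, 4, 179)  [2]
  a=12..13: none
  a=14: (14, -6, 141), (14, 6, 141)  [2]
  a=15: (15, 0, 131)  [1]
  a=16..18: none
  a=19: (19, -14, 106), (19, 14, 106)  [2]
  a=20: none
  a=21: (21, -6, 94), (21, 6, 94)  [2]
  a=22: (22, -18, 93), (22, 18, 93)  [2]
  a=23: (23, -12, 87), (23, 12, 87)  [2]
  a=24..28: none
  a=29: (29, -12, 69), (29, 12, 69)  [2]
  a=30: (30, 30, 73)  [1]
  a=31: (31, -18, 66), (31, 18, 66)  [2]
  a=32: none
  a=33: (33, -18, 62), (33, 18, 62)  [2]
  a=34: none
  a=35: (35, -20, 59), (35, 20, 59)  [2]
  a=36: none
  a=37: (37, -24, 57), (37, 24, 57)  [2]
  a=38: (38, -14, 53), (38, 14, 53)  [2]
  a=39..41: none
  a=42: (42, -6, 47), (42, 6, 47)  [2]
  a=43: (43, -40, 55), (43, 40, 55)  [2]
  a=44..45: none
  a=46: (46, -34, 49), (46, 34, 49)  [2]
  a=47..51: none
Total reduced forms: 1 + 1 + 1 + 1 + 1 + 2 + 1 + 2 + 2 + 1 + 2 + 2 + 2 + 2 + 2 + 1 + 2 + 2 + 2 + 2 + 2 + 2 + 2 + 2 = 40
h = 40

40


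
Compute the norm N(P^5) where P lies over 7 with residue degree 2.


N(P^a) = p^(a*f)
= 7^(5*2)
= 7^10
= 282475249

282475249


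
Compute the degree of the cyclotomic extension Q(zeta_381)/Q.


The degree equals Euler's totient phi(381).
381 = 3 * 127
phi(381) = 252

252


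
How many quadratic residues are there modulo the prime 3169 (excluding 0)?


For prime p, the number of non-zero quadratic residues is (p-1)/2.
= (3169-1)/2
= 1584

1584


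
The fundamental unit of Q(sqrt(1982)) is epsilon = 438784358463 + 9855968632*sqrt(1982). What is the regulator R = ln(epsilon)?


epsilon = 438784358463 + 9855968632*sqrt(1982)
= 8.7757e+11
R = ln(8.7757e+11)
= 27.5004

27.5004


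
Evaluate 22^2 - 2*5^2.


x^2 - d*y^2
= 22^2 - 2*5^2
= 484 - 50
= 434

434


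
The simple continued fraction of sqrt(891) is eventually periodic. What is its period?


Run the CF algorithm for sqrt(891).
a_0 = floor(sqrt(891)) = 29; set m_0=0, q_0=1.
Recurrence: m' = q*a - m,  q' = (d - m'^2)/q,  a' = floor((a_0 + m')/q').
  step 1: m=29, q=50, a=1
  step 2: m=21, q=9, a=5
  step 3: m=24, q=35, a=1
  step 4: m=11, q=22, a=1
  step 5: m=11, q=35, a=1
  step 6: m=24, q=9, a=5
  step 7: m=21, q=50, a=1
  step 8: m=29, q=1, a=58
a_8 = 2*a_0 = 58, so the period closes here.
sqrt(891) = [29; 1, 5, 1, 1, 1, 5, 1, 58]
Period length = 8

8


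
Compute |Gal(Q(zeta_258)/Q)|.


|Gal(Q(zeta_258)/Q)| = phi(258)
= 84

84


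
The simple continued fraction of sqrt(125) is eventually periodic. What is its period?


Run the CF algorithm for sqrt(125).
a_0 = floor(sqrt(125)) = 11; set m_0=0, q_0=1.
Recurrence: m' = q*a - m,  q' = (d - m'^2)/q,  a' = floor((a_0 + m')/q').
  step 1: m=11, q=4, a=5
  step 2: m=9, q=11, a=1
  step 3: m=2, q=11, a=1
  step 4: m=9, q=4, a=5
  step 5: m=11, q=1, a=22
a_5 = 2*a_0 = 22, so the period closes here.
sqrt(125) = [11; 5, 1, 1, 5, 22]
Period length = 5

5


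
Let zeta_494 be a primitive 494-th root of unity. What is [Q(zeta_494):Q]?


The degree equals Euler's totient phi(494).
494 = 2 * 13 * 19
phi(494) = 216

216


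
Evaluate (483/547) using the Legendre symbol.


p = 547 is prime, so compute (483/547) with the reciprocity algorithm (Jacobi-symbol steps: pull out 2s via (2/n), flip via reciprocity, reduce):
  reciprocity: (483/547) -> -(547/483)
  reduce: (64/483)
  pull out 2: (2/483) = -1  (since 483 mod 8 = 3)
  pull out 2: (2/483) = -1  (since 483 mod 8 = 3)
  pull out 2: (2/483) = -1  (since 483 mod 8 = 3)
  pull out 2: (2/483) = -1  (since 483 mod 8 = 3)
  pull out 2: (2/483) = -1  (since 483 mod 8 = 3)
  pull out 2: (2/483) = -1  (since 483 mod 8 = 3)
  (1/483) = 1
Product of signs = -1
(483/547) = -1

-1


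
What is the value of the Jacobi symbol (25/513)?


Compute (25/513) via quadratic reciprocity:
  reciprocity: (25/513) -> +(513/25)
  reduce: (13/25)
  reciprocity: (13/25) -> +(25/13)
  reduce: (12/13)
  pull out 2: (2/13) = -1  (since 13 mod 8 = 5)
  pull out 2: (2/13) = -1  (since 13 mod 8 = 5)
  reciprocity: (3/13) -> +(13/3)
  reduce: (1/3)
  (1/3) = 1
Product of signs = 1

1


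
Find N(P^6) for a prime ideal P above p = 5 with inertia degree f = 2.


N(P^a) = p^(a*f)
= 5^(6*2)
= 5^12
= 244140625

244140625


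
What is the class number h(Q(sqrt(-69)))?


K = Q(sqrt(-69)). d mod 4 = 3, so D = disc(K) = 4d = -276
h(K) equals the number of primitive reduced positive-definite forms (a, b, c) = a*x^2 + b*x*y + c*y^2 with b^2 - 4ac = D,
where reduced means |b| <= a <= c, with b >= 0 whenever |b| = a or a = c, and primitive means gcd(a, b, c) = 1.
Reduced forces 3a^2 <= |D| = 276, so 1 <= a <= 9; b must have the parity of D, and c = (b^2 - D)/(4a) must be an integer >= a.
Enumerate a = 1..9, b in [-a, a]:
  a=1: (1, 0, 69)  [1]
  a=2: (2, 2, 35)  [1]
  a=3: (3, 0, 23)  [1]
  a=4: none
  a=5: (5, -2, 14), (5, 2, 14)  [2]
  a=6: (6, 6, 13)  [1]
  a=7: (7, -2, 10), (7, 2, 10)  [2]
  a=8..9: none
Total reduced forms: 1 + 1 + 1 + 2 + 1 + 2 = 8
h = 8

8


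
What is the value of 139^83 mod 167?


p = 167 is prime and the exponent is (p-1)/2 = 83, so by Euler's criterion 139^83 = (139/167) = +1 or -1 mod 167.
Compute by square-and-multiply:
  83 = 64 + 16 + 2 + 1 (binary 1010011)
  Repeated squaring mod 167: 139^1 = 139, 139^2 = 116, 139^4 = 96, 139^8 = 31, 139^16 = 126, 139^32 = 11, 139^64 = 121
  139^83 = 139^64 * 139^16 * 139^2 * 139^1 = 121 * 126 * 116 * 139 mod 167
    121 * 126 = 15246 = 49 mod 167
    49 * 116 = 5684 = 6 mod 167
    6 * 139 = 834 = 166 mod 167
  139^83 = 166 mod 167
Result 166 = p - 1 = -1 mod 167: 139 is a quadratic non-residue mod 167. As a residue in [0, p-1] the value is 166.
139^83 mod 167 = 166

166


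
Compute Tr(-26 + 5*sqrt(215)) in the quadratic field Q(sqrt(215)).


Tr(a + b*sqrt(d)) = (a + b*sqrt(d)) + (a - b*sqrt(d)) = 2a
= 2 * (-26)
= -52

-52


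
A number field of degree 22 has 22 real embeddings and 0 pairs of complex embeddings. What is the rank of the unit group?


By Dirichlet's unit theorem:
rank = r1 + r2 - 1
= 22 + 0 - 1
= 21

21


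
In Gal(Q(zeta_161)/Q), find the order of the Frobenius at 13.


The Frobenius at p in Gal(Q(zeta_n)/Q) = (Z/nZ)* is the class of p, so its order is ord_161(13), the smallest k >= 1 with 13^k = 1 mod 161.
n = 161 = 7 * 23, phi(161) = 132; the order divides phi(n).
Divisors of 132: 1, 2, 3, 4, 6, 11, 12, 22, 33, 44, 66, 132
Repeated squaring mod 161: 13^1 = 13, 13^2 = 8, 13^4 = 64, 13^8 = 71, 13^16 = 50, 13^32 = 85, 13^64 = 141, 13^128 = 78
Test divisors in increasing order:
  k=1: 13^1 = 13 mod 161
  k=2: 13^2 = 8 mod 161
  k=3: 13^3 = 8 * 13 = 104 mod 161
  k=4: 13^4 = 64 mod 161
  k=6: 13^6 = 64 * 8 = 29 mod 161
  k=11: 13^11 = 71 * 8 * 13 = 139 mod 161
  k=12: 13^12 = 71 * 64 = 36 mod 161
  k=22: 13^22 = 50 * 64 * 8 = 1 mod 161  <- first divisor giving 1
Order = 22

22


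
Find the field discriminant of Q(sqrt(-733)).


For K = Q(sqrt(d)) with d squarefree: disc(K) = d if d = 1 mod 4, and disc(K) = 4d if d = 2 or 3 mod 4.
Here d = -733, and d mod 4 = 3.
d = 3 mod 4, not 1 (O_K = Z[sqrt(d)]), so disc(K) = 4d = 4 * (-733) = -2932

-2932


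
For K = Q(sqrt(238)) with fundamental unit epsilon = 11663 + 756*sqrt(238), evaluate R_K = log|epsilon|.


epsilon = 11663 + 756*sqrt(238)
= 23326.0000
R = ln(23326.0000)
= 10.0573

10.0573


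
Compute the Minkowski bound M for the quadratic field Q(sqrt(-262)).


d = -262, d mod 4 = 2, so disc(K) = 4d = -1048; |disc(K)| = 1048
Imaginary quadratic field, so n = 2, s = r2 = 1, r1 = 0
M = (n!/n^n) * (4/pi)^s * sqrt(|disc(K)|) = (2!/2^2) * (4/pi)^1 * sqrt(1048)
= 0.5 * 1.273240 * 32.372828
= 20.6092

20.6092


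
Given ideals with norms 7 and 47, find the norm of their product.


N(IJ) = N(I) * N(J)
= 7 * 47
= 329

329


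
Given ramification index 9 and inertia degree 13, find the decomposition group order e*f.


|D_P| = e * f
= 9 * 13
= 117

117


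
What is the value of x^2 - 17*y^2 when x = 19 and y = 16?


x^2 - d*y^2
= 19^2 - 17*16^2
= 361 - 4352
= -3991

-3991


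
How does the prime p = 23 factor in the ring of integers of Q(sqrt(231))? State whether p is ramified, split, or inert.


K = Q(sqrt(231)). Since d mod 4 = 3, disc(K) = 924.
Check p | disc: 924 mod 23 = 4.
p does not divide disc. Compute Legendre symbol (d/p):
1^((23-1)/2) mod 23 = 1
(d/p) = 1, so p splits: (p) = P*P' with e=1, f=1, g=2.
Therefore p is split.

split


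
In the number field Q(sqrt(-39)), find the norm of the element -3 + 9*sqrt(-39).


N(a + b*sqrt(d)) = a^2 - d*b^2
= (-3)^2 - (-39)*(9)^2
= 9 + 3159
= 3168

3168


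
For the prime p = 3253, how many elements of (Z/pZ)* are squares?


For prime p, the number of non-zero quadratic residues is (p-1)/2.
= (3253-1)/2
= 1626

1626


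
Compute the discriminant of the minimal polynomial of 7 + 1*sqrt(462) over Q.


The element 7 + 1*sqrt(462) has minimal polynomial:
x^2 - 14*x - 413
Discriminant = (-14)^2 - 4*(-413)
= 196 + 1652
= 1848

1848


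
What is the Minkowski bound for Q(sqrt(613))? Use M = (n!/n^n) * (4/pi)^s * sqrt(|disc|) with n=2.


d = 613, d mod 4 = 1, so disc(K) = d = 613; |disc(K)| = 613
Real quadratic field, so n = 2, s = r2 = 0, r1 = 2
M = (n!/n^n) * (4/pi)^s * sqrt(|disc(K)|) = (2!/2^2) * (4/pi)^0 * sqrt(613)
= 0.5 * 1.000000 * 24.758837
= 12.3794

12.3794


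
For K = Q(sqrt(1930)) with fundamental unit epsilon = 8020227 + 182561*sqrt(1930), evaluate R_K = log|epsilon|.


epsilon = 8020227 + 182561*sqrt(1930)
= 1.6040e+07
R = ln(1.6040e+07)
= 16.5906

16.5906


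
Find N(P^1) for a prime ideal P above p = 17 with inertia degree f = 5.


N(P^a) = p^(a*f)
= 17^(1*5)
= 17^5
= 1419857

1419857


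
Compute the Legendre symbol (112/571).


p = 571 is prime, so compute (112/571) with the reciprocity algorithm (Jacobi-symbol steps: pull out 2s via (2/n), flip via reciprocity, reduce):
  pull out 2: (2/571) = -1  (since 571 mod 8 = 3)
  pull out 2: (2/571) = -1  (since 571 mod 8 = 3)
  pull out 2: (2/571) = -1  (since 571 mod 8 = 3)
  pull out 2: (2/571) = -1  (since 571 mod 8 = 3)
  reciprocity: (7/571) -> -(571/7)
  reduce: (4/7)
  pull out 2: (2/7) = +1  (since 7 mod 8 = 7)
  pull out 2: (2/7) = +1  (since 7 mod 8 = 7)
  (1/7) = 1
Product of signs = -1
(112/571) = -1

-1


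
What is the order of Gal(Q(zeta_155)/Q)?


|Gal(Q(zeta_155)/Q)| = phi(155)
= 120

120


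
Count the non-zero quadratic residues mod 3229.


For prime p, the number of non-zero quadratic residues is (p-1)/2.
= (3229-1)/2
= 1614

1614


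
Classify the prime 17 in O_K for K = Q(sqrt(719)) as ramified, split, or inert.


K = Q(sqrt(719)). Since d mod 4 = 3, disc(K) = 2876.
Check p | disc: 2876 mod 17 = 3.
p does not divide disc. Compute Legendre symbol (d/p):
5^((17-1)/2) mod 17 = -1
(d/p) = -1, so p is inert: (p) stays prime with e=1, f=2, g=1.
Therefore p is inert.

inert


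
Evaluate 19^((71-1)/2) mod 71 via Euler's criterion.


p = 71 is prime and the exponent is (p-1)/2 = 35, so by Euler's criterion 19^35 = (19/71) = +1 or -1 mod 71.
Compute by square-and-multiply:
  35 = 32 + 2 + 1 (binary 100011)
  Repeated squaring mod 71: 19^1 = 19, 19^2 = 6, 19^4 = 36, 19^8 = 18, 19^16 = 40, 19^32 = 38
  19^35 = 19^32 * 19^2 * 19^1 = 38 * 6 * 19 mod 71
    38 * 6 = 228 = 15 mod 71
    15 * 19 = 285 = 1 mod 71
  19^35 = 1 mod 71
Result 1: 19 is a quadratic residue mod 71.
19^35 mod 71 = 1

1


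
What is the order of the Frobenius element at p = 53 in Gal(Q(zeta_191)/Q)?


The Frobenius at p in Gal(Q(zeta_n)/Q) = (Z/nZ)* is the class of p, so its order is ord_191(53), the smallest k >= 1 with 53^k = 1 mod 191.
n = 191 = 191, phi(191) = 190; the order divides phi(n).
Divisors of 190: 1, 2, 5, 10, 19, 38, 95, 190
Repeated squaring mod 191: 53^1 = 53, 53^2 = 135, 53^4 = 80, 53^8 = 97, 53^16 = 50, 53^32 = 17, 53^64 = 98, 53^128 = 54
Test divisors in increasing order:
  k=1: 53^1 = 53 mod 191
  k=2: 53^2 = 135 mod 191
  k=5: 53^5 = 80 * 53 = 38 mod 191
  k=10: 53^10 = 97 * 135 = 107 mod 191
  k=19: 53^19 = 50 * 135 * 53 = 7 mod 191
  k=38: 53^38 = 17 * 80 * 135 = 49 mod 191
  k=95: 53^95 = 98 * 50 * 97 * 80 * 135 * 53 = 190 mod 191
  k=190: 53^190 = 54 * 17 * 50 * 97 * 80 * 135 = 1 mod 191  <- first divisor giving 1
Order = 190

190


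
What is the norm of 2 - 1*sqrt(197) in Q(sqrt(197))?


N(a + b*sqrt(d)) = a^2 - d*b^2
= (2)^2 - (197)*(-1)^2
= 4 - 197
= -193

-193


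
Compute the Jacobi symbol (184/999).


Compute (184/999) via quadratic reciprocity:
  pull out 2: (2/999) = +1  (since 999 mod 8 = 7)
  pull out 2: (2/999) = +1  (since 999 mod 8 = 7)
  pull out 2: (2/999) = +1  (since 999 mod 8 = 7)
  reciprocity: (23/999) -> -(999/23)
  reduce: (10/23)
  pull out 2: (2/23) = +1  (since 23 mod 8 = 7)
  reciprocity: (5/23) -> +(23/5)
  reduce: (3/5)
  reciprocity: (3/5) -> +(5/3)
  reduce: (2/3)
  pull out 2: (2/3) = -1  (since 3 mod 8 = 3)
  (1/3) = 1
Product of signs = 1

1


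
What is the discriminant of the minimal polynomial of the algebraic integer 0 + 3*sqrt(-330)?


The element 0 + 3*sqrt(-330) has minimal polynomial:
x^2 + 0*x + 2970
Discriminant = (0)^2 - 4*(2970)
= 0 - 11880
= -11880

-11880


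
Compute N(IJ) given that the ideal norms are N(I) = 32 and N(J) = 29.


N(IJ) = N(I) * N(J)
= 32 * 29
= 928

928


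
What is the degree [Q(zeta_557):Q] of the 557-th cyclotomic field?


The degree equals Euler's totient phi(557).
557 = 557
phi(557) = 556

556


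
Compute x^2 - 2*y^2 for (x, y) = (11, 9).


x^2 - d*y^2
= 11^2 - 2*9^2
= 121 - 162
= -41

-41


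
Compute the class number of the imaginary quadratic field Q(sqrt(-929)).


K = Q(sqrt(-929)). d mod 4 = 3, so D = disc(K) = 4d = -3716
h(K) equals the number of primitive reduced positive-definite forms (a, b, c) = a*x^2 + b*x*y + c*y^2 with b^2 - 4ac = D,
where reduced means |b| <= a <= c, with b >= 0 whenever |b| = a or a = c, and primitive means gcd(a, b, c) = 1.
Reduced forces 3a^2 <= |D| = 3716, so 1 <= a <= 35; b must have the parity of D, and c = (b^2 - D)/(4a) must be an integer >= a.
Enumerate a = 1..35, b in [-a, a]:
  a=1: (1, 0, 929)  [1]
  a=2: (2, 2, 465)  [1]
  a=3: (3, -2, 310), (3, 2, 310)  [2]
  a=4: none
  a=5: (5, -2, 186), (5, 2, 186)  [2]
  a=6: (6, -2, 155), (6, 2, 155)  [2]
  a=7: (7, -6, 134), (7, 6, 134)  [2]
  a=8: none
  a=9: (9, -8, 105), (9, 8, 105)  [2]
  a=10: (10, -2, 93), (10, 2, 93)  [2]
  a=11..13: none
  a=14: (14, -6, 67), (14, 6, 67)  [2]
  a=15: (15, -8, 63), (15, -2, 62), (15, 2, 62), (15, 8, 63)  [4]
  a=16..17: none
  a=18: (18, -10, 53), (18, 10, 53)  [2]
  a=19..20: none
  a=21: (21, -20, 49), (21, -8, 45), (21, 8, 45), (21, 20, 49)  [4]
  a=22..24: none
  a=25: (25, -22, 42), (25, 22, 42)  [2]
  a=26: none
  a=27: (27, -8, 35), (27, 8, 35)  [2]
  a=28: none
  a=29: (29, -24, 37), (29, 24, 37)  [2]
  a=30: (30, -22, 35), (30, -2, 31), (30, 2, 31), (30, 22, 35)  [4]
  a=31..35: none
Total reduced forms: 1 + 1 + 2 + 2 + 2 + 2 + 2 + 2 + 2 + 4 + 2 + 4 + 2 + 2 + 2 + 4 = 36
h = 36

36


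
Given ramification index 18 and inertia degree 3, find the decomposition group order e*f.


|D_P| = e * f
= 18 * 3
= 54

54


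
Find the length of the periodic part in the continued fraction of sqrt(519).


Run the CF algorithm for sqrt(519).
a_0 = floor(sqrt(519)) = 22; set m_0=0, q_0=1.
Recurrence: m' = q*a - m,  q' = (d - m'^2)/q,  a' = floor((a_0 + m')/q').
  step 1: m=22, q=35, a=1
  step 2: m=13, q=10, a=3
  step 3: m=17, q=23, a=1
  step 4: m=6, q=21, a=1
  step 5: m=15, q=14, a=2
  step 6: m=13, q=25, a=1
  step 7: m=12, q=15, a=2
  step 8: m=18, q=13, a=3
  step 9: m=21, q=6, a=7
  step 10: m=21, q=13, a=3
  step 11: m=18, q=15, a=2
  step 12: m=12, q=25, a=1
  step 13: m=13, q=14, a=2
  step 14: m=15, q=21, a=1
  step 15: m=6, q=23, a=1
  step 16: m=17, q=10, a=3
  step 17: m=13, q=35, a=1
  step 18: m=22, q=1, a=44
a_18 = 2*a_0 = 44, so the period closes here.
sqrt(519) = [22; 1, 3, 1, 1, 2, 1, 2, 3, 7, 3, 2, 1, 2, 1, 1, 3, 1, 44]
Period length = 18

18


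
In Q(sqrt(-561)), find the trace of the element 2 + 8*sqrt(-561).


Tr(a + b*sqrt(d)) = (a + b*sqrt(d)) + (a - b*sqrt(d)) = 2a
= 2 * (2)
= 4

4


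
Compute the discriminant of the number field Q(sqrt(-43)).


For K = Q(sqrt(d)) with d squarefree: disc(K) = d if d = 1 mod 4, and disc(K) = 4d if d = 2 or 3 mod 4.
Here d = -43, and d mod 4 = 1.
d = 1 mod 4 (O_K = Z[(1+sqrt(d))/2]), so disc(K) = d = -43

-43


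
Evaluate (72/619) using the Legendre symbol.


p = 619 is prime, so compute (72/619) with the reciprocity algorithm (Jacobi-symbol steps: pull out 2s via (2/n), flip via reciprocity, reduce):
  pull out 2: (2/619) = -1  (since 619 mod 8 = 3)
  pull out 2: (2/619) = -1  (since 619 mod 8 = 3)
  pull out 2: (2/619) = -1  (since 619 mod 8 = 3)
  reciprocity: (9/619) -> +(619/9)
  reduce: (7/9)
  reciprocity: (7/9) -> +(9/7)
  reduce: (2/7)
  pull out 2: (2/7) = +1  (since 7 mod 8 = 7)
  (1/7) = 1
Product of signs = -1
(72/619) = -1

-1


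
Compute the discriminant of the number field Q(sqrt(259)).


For K = Q(sqrt(d)) with d squarefree: disc(K) = d if d = 1 mod 4, and disc(K) = 4d if d = 2 or 3 mod 4.
Here d = 259, and d mod 4 = 3.
d = 3 mod 4, not 1 (O_K = Z[sqrt(d)]), so disc(K) = 4d = 4 * (259) = 1036

1036


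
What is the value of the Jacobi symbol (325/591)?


Compute (325/591) via quadratic reciprocity:
  reciprocity: (325/591) -> +(591/325)
  reduce: (266/325)
  pull out 2: (2/325) = -1  (since 325 mod 8 = 5)
  reciprocity: (133/325) -> +(325/133)
  reduce: (59/133)
  reciprocity: (59/133) -> +(133/59)
  reduce: (15/59)
  reciprocity: (15/59) -> -(59/15)
  reduce: (14/15)
  pull out 2: (2/15) = +1  (since 15 mod 8 = 7)
  reciprocity: (7/15) -> -(15/7)
  reduce: (1/7)
  (1/7) = 1
Product of signs = -1

-1


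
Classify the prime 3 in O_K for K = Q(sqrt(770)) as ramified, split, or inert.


K = Q(sqrt(770)). Since d mod 4 = 2, disc(K) = 3080.
Check p | disc: 3080 mod 3 = 2.
p does not divide disc. Compute Legendre symbol (d/p):
2^((3-1)/2) mod 3 = -1
(d/p) = -1, so p is inert: (p) stays prime with e=1, f=2, g=1.
Therefore p is inert.

inert


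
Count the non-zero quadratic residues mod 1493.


For prime p, the number of non-zero quadratic residues is (p-1)/2.
= (1493-1)/2
= 746

746


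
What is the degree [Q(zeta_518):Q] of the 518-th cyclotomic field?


The degree equals Euler's totient phi(518).
518 = 2 * 7 * 37
phi(518) = 216

216
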